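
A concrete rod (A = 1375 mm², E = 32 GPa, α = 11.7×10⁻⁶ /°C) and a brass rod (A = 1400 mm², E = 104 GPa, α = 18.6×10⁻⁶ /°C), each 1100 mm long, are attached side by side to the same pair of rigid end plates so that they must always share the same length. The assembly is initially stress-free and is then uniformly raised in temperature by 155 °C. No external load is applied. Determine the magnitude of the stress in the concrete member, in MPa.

Equilibrium of a rigid end plate with no external load gives equal and opposite internal forces ±P in the two members. Since α_{brass} > α_{concrete}, heating drives the brass into compression and the concrete into tension.
Compatibility of the two members (thermal + elastic change equal): (α₁ − α₂)ΔT = P·[1/(A₁E₁) + 1/(A₂E₂)].
|α₁ − α₂|·ΔT = 6.9×10⁻⁶ × 155 = 0.00107.
1/(A₁E₁) + 1/(A₂E₂) = 1/(1375×32×10³) + 1/(1400×104×10³) = 2.96×10⁻⁸ N⁻¹.
P = 0.00107 / 2.96×10⁻⁸ = 36140 N = 36.14 kN.
σ_{concrete} = P/A₁ = 36140/1375 = 26.28 MPa, tensile.

σ ≈ 26.3 MPa (tensile)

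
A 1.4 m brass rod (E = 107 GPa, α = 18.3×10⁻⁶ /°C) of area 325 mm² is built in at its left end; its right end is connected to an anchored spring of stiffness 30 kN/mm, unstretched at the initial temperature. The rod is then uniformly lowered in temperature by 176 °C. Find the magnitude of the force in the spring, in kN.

P ≈ 61.3 kN

Free thermal contraction: δ_free = αΔT L = 18.3×10⁻⁶ × 176 × 1400 = 4.509 mm.
Let P be the tensile force in the spring. The rod extends elastically by PL/(AE) and the spring stretches by P/k; together these equal δ_free.
So P = δ_free / [L/(AE) + 1/k] = 4.509 / [ 1400/(325×107×10³) + 1/(30×10³) ].
P = 4.509 / 7.359×10⁻⁵ = 61270 N.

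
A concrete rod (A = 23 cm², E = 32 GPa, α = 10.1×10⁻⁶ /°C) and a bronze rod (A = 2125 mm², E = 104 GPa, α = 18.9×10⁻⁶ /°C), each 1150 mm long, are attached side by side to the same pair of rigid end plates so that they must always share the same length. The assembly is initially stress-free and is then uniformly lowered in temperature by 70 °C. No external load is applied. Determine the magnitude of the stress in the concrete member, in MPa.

σ ≈ 14.8 MPa (compressive)

Both members must finish at the same length. With the larger α, the bronze tends to over-contract; the plates restrain it, putting the bronze in tension and the concrete in compression. With no external load the two internal forces are equal and opposite, magnitude P.
Setting the final lengths equal and cancelling L: (α₁ − α₂)ΔT = P/(A₁E₁) + P/(A₂E₂).
|α₁ − α₂|·ΔT = 8.8×10⁻⁶ × 70 = 0.000616.
1/(A₁E₁) + 1/(A₂E₂) = 1/(2300×32×10³) + 1/(2125×104×10³) = 1.811×10⁻⁸ N⁻¹.
So P = 0.000616 / 1.811×10⁻⁸ = 34.01 kN.
σ_{concrete} = P/A₁ = 34010/2300 = 14.79 MPa, compressive.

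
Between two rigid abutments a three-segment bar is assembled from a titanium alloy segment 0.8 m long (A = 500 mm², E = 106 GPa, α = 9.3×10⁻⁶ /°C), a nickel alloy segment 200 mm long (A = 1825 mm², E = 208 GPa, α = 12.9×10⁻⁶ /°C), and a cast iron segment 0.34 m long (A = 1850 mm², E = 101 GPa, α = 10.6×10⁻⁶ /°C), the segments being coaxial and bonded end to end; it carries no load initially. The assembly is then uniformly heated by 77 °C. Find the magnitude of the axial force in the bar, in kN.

P ≈ 60.1 kN (compressive)

Free thermal expansion of the whole bar: Σ αᵢΔT Lᵢ = 9.3×10⁻⁶×77×800 + 12.9×10⁻⁶×77×200 + 10.6×10⁻⁶×77×340 = 1.049 mm.
The rigid supports impose zero overall length change; the single axial force P common to all segments must satisfy P Σ Lᵢ/(AᵢEᵢ) = δ_free.
The series flexibility is Σ Lᵢ/(AᵢEᵢ) = 800/(500×106×10³) + 200/(1825×208×10³) + 340/(1850×101×10³) = 1.744×10⁻⁵ mm/N.
So P = 1.049 / 1.744×10⁻⁵ = 60.15 kN, compressive.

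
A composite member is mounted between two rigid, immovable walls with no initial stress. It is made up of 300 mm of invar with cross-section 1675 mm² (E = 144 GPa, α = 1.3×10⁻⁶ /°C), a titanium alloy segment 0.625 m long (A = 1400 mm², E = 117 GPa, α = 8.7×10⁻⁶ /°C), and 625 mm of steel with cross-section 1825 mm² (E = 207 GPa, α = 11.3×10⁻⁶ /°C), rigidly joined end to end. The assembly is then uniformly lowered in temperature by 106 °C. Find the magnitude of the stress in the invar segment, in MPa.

σ ≈ 121 MPa (tensile)

If the supports were absent, the total length change would be Σ αᵢΔT Lᵢ = 1.3×10⁻⁶×106×300 + 8.7×10⁻⁶×106×625 + 11.3×10⁻⁶×106×625 = 1.366 mm.
The walls prevent any net length change, so an axial force P (same in every segment) develops. Compatibility: P · Σ Lᵢ/(AᵢEᵢ) = δ_free.
Σ Lᵢ/(AᵢEᵢ) = 300/(1675×144×10³) + 625/(1400×117×10³) + 625/(1825×207×10³) = 6.714×10⁻⁶ mm/N.
So P = 1.366 / 6.714×10⁻⁶ = 203.5 kN, tensile.
σ_{invar} = P / A = 203500 / 1675 = 121.5 MPa.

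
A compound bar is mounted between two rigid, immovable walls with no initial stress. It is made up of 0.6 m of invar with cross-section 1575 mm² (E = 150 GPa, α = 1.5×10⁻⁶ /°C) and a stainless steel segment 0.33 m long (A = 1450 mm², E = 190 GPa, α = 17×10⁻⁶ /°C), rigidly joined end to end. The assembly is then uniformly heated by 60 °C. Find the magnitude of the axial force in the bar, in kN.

P ≈ 105 kN (compressive)

With the walls removed the bar would change length by δ_free = Σ αᵢΔT Lᵢ = 1.5×10⁻⁶×60×600 + 17×10⁻⁶×60×330 = 0.3906 mm.
Since the ends are fixed, an axial force P builds up, equal in every segment, with P · Σ Lᵢ/(AᵢEᵢ) = δ_free.
Σ Lᵢ/(AᵢEᵢ) = 600/(1575×150×10³) + 330/(1450×190×10³) = 3.738×10⁻⁶ mm/N.
So P = 0.3906 / 3.738×10⁻⁶ = 104.5 kN, compressive.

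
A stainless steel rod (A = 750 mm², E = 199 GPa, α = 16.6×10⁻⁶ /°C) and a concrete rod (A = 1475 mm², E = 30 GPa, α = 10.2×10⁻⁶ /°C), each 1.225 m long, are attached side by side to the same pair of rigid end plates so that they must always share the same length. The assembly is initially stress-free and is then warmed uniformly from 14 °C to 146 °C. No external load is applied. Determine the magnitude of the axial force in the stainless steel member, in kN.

The stainless steel has the larger α, so on heating it would change length more than the concrete if both were free. The rigid plates force a common final length, so the stainless steel is put into compression and the concrete into tension, with equal and opposite forces P (no external load).
Setting the final lengths equal and cancelling L: (α₁ − α₂)ΔT = P/(A₁E₁) + P/(A₂E₂).
|α₁ − α₂|·ΔT = 6.4×10⁻⁶ × 132 = 0.0008448.
1/(A₁E₁) + 1/(A₂E₂) = 1/(750×199×10³) + 1/(1475×30×10³) = 2.93×10⁻⁸ N⁻¹.
P = 0.0008448 / 2.93×10⁻⁸ = 28830 N = 28.83 kN.

P ≈ 28.8 kN (compressive in the stainless steel)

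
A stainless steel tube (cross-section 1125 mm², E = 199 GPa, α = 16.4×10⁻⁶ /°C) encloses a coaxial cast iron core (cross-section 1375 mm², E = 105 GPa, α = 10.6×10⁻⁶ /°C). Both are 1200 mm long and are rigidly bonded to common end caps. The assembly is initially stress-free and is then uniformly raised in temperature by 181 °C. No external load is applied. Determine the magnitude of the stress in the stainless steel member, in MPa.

The stainless steel has the larger α, so on heating it would change length more than the cast iron if both were free. The rigid plates force a common final length, so the stainless steel is put into compression and the cast iron into tension, with equal and opposite forces P (no external load).
Compatibility of the two members (thermal + elastic change equal): (α₁ − α₂)ΔT = P·[1/(A₁E₁) + 1/(A₂E₂)].
|α₁ − α₂|·ΔT = 5.8×10⁻⁶ × 181 = 0.00105.
1/(A₁E₁) + 1/(A₂E₂) = 1/(1125×199×10³) + 1/(1375×105×10³) = 1.139×10⁻⁸ N⁻¹.
P = 0.00105 / 1.139×10⁻⁸ = 92140 N = 92.14 kN.
σ_{stainless steel} = P/A₁ = 92140/1125 = 81.9 MPa, compressive.

σ ≈ 81.9 MPa (compressive)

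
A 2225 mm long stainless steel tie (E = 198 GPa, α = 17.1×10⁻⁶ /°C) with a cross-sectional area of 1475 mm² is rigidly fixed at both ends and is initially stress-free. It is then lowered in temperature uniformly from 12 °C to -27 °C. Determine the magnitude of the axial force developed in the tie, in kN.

Full restraint means ε = 0, so the stress is σ = EαΔT = 198×10³ × 17.1×10⁻⁶ × 39 = 132 MPa.
Then P = σA = 132 × 1475 mm² = 194.8 kN, tensile.

P ≈ 195 kN (tensile)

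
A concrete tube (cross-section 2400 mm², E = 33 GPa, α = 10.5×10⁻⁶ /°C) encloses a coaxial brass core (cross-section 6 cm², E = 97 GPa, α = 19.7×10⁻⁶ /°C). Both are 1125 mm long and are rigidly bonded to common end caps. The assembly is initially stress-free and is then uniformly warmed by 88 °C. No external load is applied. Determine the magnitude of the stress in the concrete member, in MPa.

Equilibrium of a rigid end plate with no external load gives equal and opposite internal forces ±P in the two members. Since α_{brass} > α_{concrete}, heating drives the brass into compression and the concrete into tension.
Compatibility of the two members (thermal + elastic change equal): (α₁ − α₂)ΔT = P·[1/(A₁E₁) + 1/(A₂E₂)].
|α₁ − α₂|·ΔT = 9.2×10⁻⁶ × 88 = 0.0008096.
1/(A₁E₁) + 1/(A₂E₂) = 1/(2400×33×10³) + 1/(600×97×10³) = 2.981×10⁻⁸ N⁻¹.
P = 0.0008096 / 2.981×10⁻⁸ = 27160 N = 27.16 kN.
σ_{concrete} = P/A₁ = 27160/2400 = 11.32 MPa, tensile.

σ ≈ 11.3 MPa (tensile)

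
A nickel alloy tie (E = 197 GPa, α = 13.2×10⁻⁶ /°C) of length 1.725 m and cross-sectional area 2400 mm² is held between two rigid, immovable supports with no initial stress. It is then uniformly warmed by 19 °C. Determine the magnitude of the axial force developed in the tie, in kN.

P ≈ 119 kN (compressive)

The ends cannot move, so σ = EαΔT = 197×10³ × 13.2×10⁻⁶ × 19 = 49.41 MPa.
Axial force P = σA = 49.41 × 2400 = 118600 N = 118.6 kN, compressive.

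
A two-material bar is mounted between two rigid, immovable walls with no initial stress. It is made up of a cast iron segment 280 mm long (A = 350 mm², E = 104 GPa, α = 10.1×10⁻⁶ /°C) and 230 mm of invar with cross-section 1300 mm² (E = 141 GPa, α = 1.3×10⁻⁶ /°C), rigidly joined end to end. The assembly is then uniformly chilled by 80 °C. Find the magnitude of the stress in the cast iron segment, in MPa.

Free thermal contraction of the whole bar: Σ αᵢΔT Lᵢ = 10.1×10⁻⁶×80×280 + 1.3×10⁻⁶×80×230 = 0.2502 mm.
The walls prevent any net length change, so an axial force P (same in every segment) develops. Compatibility: P · Σ Lᵢ/(AᵢEᵢ) = δ_free.
Σ Lᵢ/(AᵢEᵢ) = 280/(350×104×10³) + 230/(1300×141×10³) = 8.947×10⁻⁶ mm/N.
So P = 0.2502 / 8.947×10⁻⁶ = 27.96 kN, tensile.
σ_{cast iron} = P / A = 27960 / 350 = 79.89 MPa.

σ ≈ 79.9 MPa (tensile)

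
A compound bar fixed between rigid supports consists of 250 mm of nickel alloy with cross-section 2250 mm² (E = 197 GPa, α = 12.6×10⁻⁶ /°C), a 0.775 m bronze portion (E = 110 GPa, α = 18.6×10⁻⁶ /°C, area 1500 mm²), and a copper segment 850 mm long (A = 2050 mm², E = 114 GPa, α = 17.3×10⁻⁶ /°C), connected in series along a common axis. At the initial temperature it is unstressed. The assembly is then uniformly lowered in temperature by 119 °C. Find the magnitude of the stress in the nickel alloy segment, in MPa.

With the walls removed the bar would change length by δ_free = Σ αᵢΔT Lᵢ = 12.6×10⁻⁶×119×250 + 18.6×10⁻⁶×119×775 + 17.3×10⁻⁶×119×850 = 3.84 mm.
Since the ends are fixed, an axial force P builds up, equal in every segment, with P · Σ Lᵢ/(AᵢEᵢ) = δ_free.
The series flexibility is Σ Lᵢ/(AᵢEᵢ) = 250/(2250×197×10³) + 775/(1500×110×10³) + 850/(2050×114×10³) = 8.898×10⁻⁶ mm/N.
So P = 3.84 / 8.898×10⁻⁶ = 431.6 kN, tensile.
σ_{nickel alloy} = P / A = 431600 / 2250 = 191.8 MPa.

σ ≈ 192 MPa (tensile)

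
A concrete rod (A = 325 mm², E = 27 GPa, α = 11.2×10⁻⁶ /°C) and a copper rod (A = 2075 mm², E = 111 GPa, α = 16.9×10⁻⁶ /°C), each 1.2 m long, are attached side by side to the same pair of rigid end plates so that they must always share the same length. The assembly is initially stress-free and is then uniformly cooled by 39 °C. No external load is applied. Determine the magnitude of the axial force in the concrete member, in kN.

The copper has the larger α, so on cooling it would change length more than the concrete if both were free. The rigid plates force a common final length, so the copper is put into tension and the concrete into compression, with equal and opposite forces P (no external load).
Equating the net (thermal + elastic) strains gives |α₁ − α₂|·ΔT = P·[1/(A₁E₁) + 1/(A₂E₂)].
|α₁ − α₂|·ΔT = 5.7×10⁻⁶ × 39 = 0.0002223.
1/(A₁E₁) + 1/(A₂E₂) = 1/(325×27×10³) + 1/(2075×111×10³) = 1.183×10⁻⁷ N⁻¹.
So P = 0.0002223 / 1.183×10⁻⁷ = 1.879 kN.

P ≈ 1.88 kN (compressive in the concrete)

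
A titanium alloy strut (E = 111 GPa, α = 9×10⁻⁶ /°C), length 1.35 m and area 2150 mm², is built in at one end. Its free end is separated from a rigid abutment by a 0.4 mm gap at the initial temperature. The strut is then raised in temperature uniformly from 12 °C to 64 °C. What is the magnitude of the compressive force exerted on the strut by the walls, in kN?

Unrestrained expansion: δ_free = αΔT L = 9×10⁻⁶ × 52 × 1350 = 0.6318 mm.
This exceeds the 0.4 mm gap, so the wall pushes back. The portion of expansion that must be recovered elastically is δ_free − gap = 0.6318 − 0.4 = 0.2318 mm.
Compatibility: PL/(AE) = 0.2318 mm, so σ = P/A = E × (0.2318/1350) = 19.06 MPa.
P = σA = 19.06 × 2150 = 40.98 kN.

P ≈ 41 kN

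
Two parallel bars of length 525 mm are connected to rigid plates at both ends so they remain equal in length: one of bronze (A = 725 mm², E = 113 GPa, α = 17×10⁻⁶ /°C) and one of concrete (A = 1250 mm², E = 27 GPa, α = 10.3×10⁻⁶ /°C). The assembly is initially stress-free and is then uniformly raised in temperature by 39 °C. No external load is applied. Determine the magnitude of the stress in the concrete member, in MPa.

Both members must finish at the same length. With the larger α, the bronze tends to over-expand; the plates restrain it, putting the bronze in compression and the concrete in tension. With no external load the two internal forces are equal and opposite, magnitude P.
Setting the final lengths equal and cancelling L: (α₁ − α₂)ΔT = P/(A₁E₁) + P/(A₂E₂).
|α₁ − α₂|·ΔT = 6.7×10⁻⁶ × 39 = 0.0002613.
1/(A₁E₁) + 1/(A₂E₂) = 1/(725×113×10³) + 1/(1250×27×10³) = 4.184×10⁻⁸ N⁻¹.
P = 0.0002613 / 4.184×10⁻⁸ = 6246 N = 6.246 kN.
σ_{concrete} = P/A₂ = 6246/1250 = 4.997 MPa, tensile.

σ ≈ 5 MPa (tensile)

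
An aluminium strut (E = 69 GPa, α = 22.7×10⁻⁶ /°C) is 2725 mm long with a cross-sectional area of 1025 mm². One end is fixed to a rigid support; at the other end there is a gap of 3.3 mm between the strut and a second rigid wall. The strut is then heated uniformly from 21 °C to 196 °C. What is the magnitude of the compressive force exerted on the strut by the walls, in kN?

P ≈ 195 kN

Free thermal elongation = αΔT L = 22.7×10⁻⁶ × 175 × 2725 = 10.83 mm.
This exceeds the 3.3 mm gap, so the wall pushes back. The portion of expansion that must be recovered elastically is δ_free − gap = 10.83 − 3.3 = 7.525 mm.
That suppressed elongation corresponds to σ = E·Δ/L = 69×10³ × 7.525/2725 = 190.5 MPa.
P = σA = 190.5 × 1025 = 195.3 kN.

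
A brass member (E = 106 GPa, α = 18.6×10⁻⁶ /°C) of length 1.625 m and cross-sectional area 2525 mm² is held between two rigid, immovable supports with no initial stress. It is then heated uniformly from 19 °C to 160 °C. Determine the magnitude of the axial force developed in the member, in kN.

P ≈ 702 kN (compressive)

The ends cannot move, so σ = EαΔT = 106×10³ × 18.6×10⁻⁶ × 141 = 278 MPa.
Axial force P = σA = 278 × 2525 = 701900 N = 701.9 kN, compressive.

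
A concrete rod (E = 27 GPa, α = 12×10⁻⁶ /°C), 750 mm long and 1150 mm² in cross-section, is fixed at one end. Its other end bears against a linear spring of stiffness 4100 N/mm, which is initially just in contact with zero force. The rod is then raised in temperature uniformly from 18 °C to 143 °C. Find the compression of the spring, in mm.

Free thermal expansion: δ_free = αΔT L = 12×10⁻⁶ × 125 × 750 = 1.125 mm.
With a force P in the spring, the elastic change of the rod is PL/(AE) and that of the spring is P/k; compatibility requires their sum to equal δ_free.
So P = δ_free / [L/(AE) + 1/k] = 1.125 / [ 750/(1150×27×10³) + 1/(4100) ].
P = 1.125 / 0.0002681 = 4197 N.
Spring compression = P/k = 4197/(4100) = 1.024 mm.

δ ≈ 1.02 mm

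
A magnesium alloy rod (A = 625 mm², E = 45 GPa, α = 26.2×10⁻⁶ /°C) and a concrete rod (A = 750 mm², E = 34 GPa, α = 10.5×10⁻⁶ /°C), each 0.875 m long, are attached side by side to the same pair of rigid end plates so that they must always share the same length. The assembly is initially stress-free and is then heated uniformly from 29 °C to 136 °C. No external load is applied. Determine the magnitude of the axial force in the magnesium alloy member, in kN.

P ≈ 22.5 kN (compressive in the magnesium alloy)

The magnesium alloy has the larger α, so on heating it would change length more than the concrete if both were free. The rigid plates force a common final length, so the magnesium alloy is put into compression and the concrete into tension, with equal and opposite forces P (no external load).
Compatibility of the two members (thermal + elastic change equal): (α₁ − α₂)ΔT = P·[1/(A₁E₁) + 1/(A₂E₂)].
|α₁ − α₂|·ΔT = 15.7×10⁻⁶ × 107 = 0.00168.
1/(A₁E₁) + 1/(A₂E₂) = 1/(625×45×10³) + 1/(750×34×10³) = 7.477×10⁻⁸ N⁻¹.
P = 0.00168 / 7.477×10⁻⁸ = 22470 N = 22.47 kN.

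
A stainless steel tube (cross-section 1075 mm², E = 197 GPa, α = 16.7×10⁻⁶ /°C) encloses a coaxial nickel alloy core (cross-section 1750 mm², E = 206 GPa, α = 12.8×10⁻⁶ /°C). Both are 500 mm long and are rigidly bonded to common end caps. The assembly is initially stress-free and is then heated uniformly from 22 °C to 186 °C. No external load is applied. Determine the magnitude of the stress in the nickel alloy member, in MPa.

σ ≈ 48.8 MPa (tensile)

Both members must finish at the same length. With the larger α, the stainless steel tends to over-expand; the plates restrain it, putting the stainless steel in compression and the nickel alloy in tension. With no external load the two internal forces are equal and opposite, magnitude P.
Setting the final lengths equal and cancelling L: (α₁ − α₂)ΔT = P/(A₁E₁) + P/(A₂E₂).
|α₁ − α₂|·ΔT = 3.9×10⁻⁶ × 164 = 0.0006396.
1/(A₁E₁) + 1/(A₂E₂) = 1/(1075×197×10³) + 1/(1750×206×10³) = 7.496×10⁻⁹ N⁻¹.
P = 0.0006396 / 7.496×10⁻⁹ = 85330 N = 85.33 kN.
σ_{nickel alloy} = P/A₂ = 85330/1750 = 48.76 MPa, tensile.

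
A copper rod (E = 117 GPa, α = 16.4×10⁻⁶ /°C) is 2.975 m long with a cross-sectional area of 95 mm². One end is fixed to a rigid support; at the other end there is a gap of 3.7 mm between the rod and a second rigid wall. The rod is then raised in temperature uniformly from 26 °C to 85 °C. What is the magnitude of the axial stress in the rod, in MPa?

σ ≈ 0 MPa

Free thermal elongation = αΔT L = 16.4×10⁻⁶ × 59 × 2975 = 2.879 mm.
Since δ_free = 2.88 mm is less than the 3.7 mm gap, the rod never touches the wall. No axial force develops.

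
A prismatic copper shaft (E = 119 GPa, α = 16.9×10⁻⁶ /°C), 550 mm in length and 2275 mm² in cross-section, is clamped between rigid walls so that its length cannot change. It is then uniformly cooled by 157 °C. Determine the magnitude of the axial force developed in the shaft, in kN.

Full restraint means ε = 0, so the stress is σ = EαΔT = 119×10³ × 16.9×10⁻⁶ × 157 = 315.7 MPa.
Then P = σA = 315.7 × 2275 mm² = 718.3 kN, tensile.

P ≈ 718 kN (tensile)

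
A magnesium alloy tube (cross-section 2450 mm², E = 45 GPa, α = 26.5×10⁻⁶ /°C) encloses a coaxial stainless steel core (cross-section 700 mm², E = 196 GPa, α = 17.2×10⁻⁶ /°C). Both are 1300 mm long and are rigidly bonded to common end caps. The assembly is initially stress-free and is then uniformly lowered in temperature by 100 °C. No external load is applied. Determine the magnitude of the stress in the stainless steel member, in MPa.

Both members must finish at the same length. With the larger α, the magnesium alloy tends to over-contract; the plates restrain it, putting the magnesium alloy in tension and the stainless steel in compression. With no external load the two internal forces are equal and opposite, magnitude P.
Equating the net (thermal + elastic) strains gives |α₁ − α₂|·ΔT = P·[1/(A₁E₁) + 1/(A₂E₂)].
|α₁ − α₂|·ΔT = 9.3×10⁻⁶ × 100 = 0.00093.
1/(A₁E₁) + 1/(A₂E₂) = 1/(2450×45×10³) + 1/(700×196×10³) = 1.636×10⁻⁸ N⁻¹.
P = 0.00093 / 1.636×10⁻⁸ = 56850 N = 56.85 kN.
σ_{stainless steel} = P/A₂ = 56850/700 = 81.21 MPa, compressive.

σ ≈ 81.2 MPa (compressive)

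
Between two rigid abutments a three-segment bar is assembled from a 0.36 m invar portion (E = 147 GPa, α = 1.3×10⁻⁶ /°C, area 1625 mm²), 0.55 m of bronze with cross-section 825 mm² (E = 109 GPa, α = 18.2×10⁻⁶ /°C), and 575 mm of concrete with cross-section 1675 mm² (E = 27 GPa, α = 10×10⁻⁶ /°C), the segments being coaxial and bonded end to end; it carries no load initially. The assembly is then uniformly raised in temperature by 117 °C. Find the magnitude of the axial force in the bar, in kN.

With the walls removed the bar would change length by δ_free = Σ αᵢΔT Lᵢ = 1.3×10⁻⁶×117×360 + 18.2×10⁻⁶×117×550 + 10×10⁻⁶×117×575 = 1.899 mm.
Since the ends are fixed, an axial force P builds up, equal in every segment, with P · Σ Lᵢ/(AᵢEᵢ) = δ_free.
The series flexibility is Σ Lᵢ/(AᵢEᵢ) = 360/(1625×147×10³) + 550/(825×109×10³) + 575/(1675×27×10³) = 2.034×10⁻⁵ mm/N.
P = 1.899 / 2.034×10⁻⁵ = 93360 N = 93.36 kN, compressive.

P ≈ 93.4 kN (compressive)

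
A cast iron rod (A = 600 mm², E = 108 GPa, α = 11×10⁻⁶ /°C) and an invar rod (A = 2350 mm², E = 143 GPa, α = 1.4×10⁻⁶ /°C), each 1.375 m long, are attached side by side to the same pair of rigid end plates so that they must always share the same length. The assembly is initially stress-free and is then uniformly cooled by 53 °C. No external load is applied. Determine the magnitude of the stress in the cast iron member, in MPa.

σ ≈ 46.1 MPa (tensile)

Equilibrium of a rigid end plate with no external load gives equal and opposite internal forces ±P in the two members. Since α_{cast iron} > α_{invar}, cooling drives the cast iron into tension and the invar into compression.
Equating the net (thermal + elastic) strains gives |α₁ − α₂|·ΔT = P·[1/(A₁E₁) + 1/(A₂E₂)].
|α₁ − α₂|·ΔT = 9.6×10⁻⁶ × 53 = 0.0005088.
1/(A₁E₁) + 1/(A₂E₂) = 1/(600×108×10³) + 1/(2350×143×10³) = 1.841×10⁻⁸ N⁻¹.
So P = 0.0005088 / 1.841×10⁻⁸ = 27.64 kN.
σ_{cast iron} = P/A₁ = 27640/600 = 46.07 MPa, tensile.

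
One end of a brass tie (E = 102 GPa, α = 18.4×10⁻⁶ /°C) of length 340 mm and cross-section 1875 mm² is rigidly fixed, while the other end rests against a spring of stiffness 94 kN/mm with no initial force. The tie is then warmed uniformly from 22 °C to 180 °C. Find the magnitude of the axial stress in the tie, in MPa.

σ ≈ 42.5 MPa (compressive)

If the spring were absent the tie would lengthen by αΔT L = 18.4×10⁻⁶ × 158 × 340 = 0.9884 mm.
Let P be the compressive force at the spring. The tie shortens elastically by PL/(AE) and the spring compresses by P/k; together these equal δ_free.
So P = δ_free / [L/(AE) + 1/k] = 0.9884 / [ 340/(1875×102×10³) + 1/(94×10³) ].
P = 0.9884 / 1.242×10⁻⁵ = 79610 N.
σ = P/A = 79610/1875 = 42.46 MPa.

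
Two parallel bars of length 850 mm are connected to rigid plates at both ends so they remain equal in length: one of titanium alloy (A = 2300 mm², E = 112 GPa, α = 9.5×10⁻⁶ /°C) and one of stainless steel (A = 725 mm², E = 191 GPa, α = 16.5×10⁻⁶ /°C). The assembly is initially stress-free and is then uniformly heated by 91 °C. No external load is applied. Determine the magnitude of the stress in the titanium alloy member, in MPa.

σ ≈ 24.9 MPa (tensile)

Both members must finish at the same length. With the larger α, the stainless steel tends to over-expand; the plates restrain it, putting the stainless steel in compression and the titanium alloy in tension. With no external load the two internal forces are equal and opposite, magnitude P.
Compatibility of the two members (thermal + elastic change equal): (α₁ − α₂)ΔT = P·[1/(A₁E₁) + 1/(A₂E₂)].
|α₁ − α₂|·ΔT = 7×10⁻⁶ × 91 = 0.000637.
1/(A₁E₁) + 1/(A₂E₂) = 1/(2300×112×10³) + 1/(725×191×10³) = 1.11×10⁻⁸ N⁻¹.
P = 0.000637 / 1.11×10⁻⁸ = 57370 N = 57.37 kN.
σ_{titanium alloy} = P/A₁ = 57370/2300 = 24.94 MPa, tensile.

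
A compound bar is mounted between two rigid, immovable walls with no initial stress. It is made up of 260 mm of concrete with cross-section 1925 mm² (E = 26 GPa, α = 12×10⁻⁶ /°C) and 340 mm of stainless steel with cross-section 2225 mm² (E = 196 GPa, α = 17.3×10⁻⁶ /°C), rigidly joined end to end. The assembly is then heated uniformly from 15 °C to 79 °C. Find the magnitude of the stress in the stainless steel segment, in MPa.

If the supports were absent, the total length change would be Σ αᵢΔT Lᵢ = 12×10⁻⁶×64×260 + 17.3×10⁻⁶×64×340 = 0.5761 mm.
The rigid supports impose zero overall length change; the single axial force P common to all segments must satisfy P Σ Lᵢ/(AᵢEᵢ) = δ_free.
The series flexibility is Σ Lᵢ/(AᵢEᵢ) = 260/(1925×26×10³) + 340/(2225×196×10³) = 5.974×10⁻⁶ mm/N.
So P = 0.5761 / 5.974×10⁻⁶ = 96.43 kN, compressive.
σ_{stainless steel} = P / A = 96430 / 2225 = 43.34 MPa.

σ ≈ 43.3 MPa (compressive)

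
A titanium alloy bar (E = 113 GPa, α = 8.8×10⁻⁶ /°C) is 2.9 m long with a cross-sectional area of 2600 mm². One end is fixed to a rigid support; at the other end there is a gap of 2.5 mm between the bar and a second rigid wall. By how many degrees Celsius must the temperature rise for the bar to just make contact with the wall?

ΔT ≈ 98 °C

Contact occurs when the free expansion equals the gap: αΔT L = 2.5 mm.
ΔT = 2.5 / (8.8×10⁻⁶ × 2900) = 97.96 °C.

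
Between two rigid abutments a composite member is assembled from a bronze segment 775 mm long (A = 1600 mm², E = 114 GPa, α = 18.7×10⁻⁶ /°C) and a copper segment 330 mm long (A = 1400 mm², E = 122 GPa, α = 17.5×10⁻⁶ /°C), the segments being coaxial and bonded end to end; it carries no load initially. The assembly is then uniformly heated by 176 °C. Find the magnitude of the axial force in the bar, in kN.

Free thermal expansion of the whole bar: Σ αᵢΔT Lᵢ = 18.7×10⁻⁶×176×775 + 17.5×10⁻⁶×176×330 = 3.567 mm.
The walls prevent any net length change, so an axial force P (same in every segment) develops. Compatibility: P · Σ Lᵢ/(AᵢEᵢ) = δ_free.
The series flexibility is Σ Lᵢ/(AᵢEᵢ) = 775/(1600×114×10³) + 330/(1400×122×10³) = 6.181×10⁻⁶ mm/N.
Hence P = δ_free / Σ(L/AE) = 3.567/6.181×10⁻⁶ = 577.1 kN (compressive).

P ≈ 577 kN (compressive)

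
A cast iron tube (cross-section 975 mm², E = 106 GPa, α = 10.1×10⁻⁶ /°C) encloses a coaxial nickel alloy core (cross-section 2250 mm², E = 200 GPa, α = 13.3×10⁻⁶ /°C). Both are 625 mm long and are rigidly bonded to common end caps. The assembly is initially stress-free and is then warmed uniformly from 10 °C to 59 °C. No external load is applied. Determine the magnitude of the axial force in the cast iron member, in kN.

P ≈ 13.2 kN (tensile in the cast iron)

Equilibrium of a rigid end plate with no external load gives equal and opposite internal forces ±P in the two members. Since α_{nickel alloy} > α_{cast iron}, heating drives the nickel alloy into compression and the cast iron into tension.
Compatibility of the two members (thermal + elastic change equal): (α₁ − α₂)ΔT = P·[1/(A₁E₁) + 1/(A₂E₂)].
|α₁ − α₂|·ΔT = 3.2×10⁻⁶ × 49 = 0.0001568.
1/(A₁E₁) + 1/(A₂E₂) = 1/(975×106×10³) + 1/(2250×200×10³) = 1.19×10⁻⁸ N⁻¹.
So P = 0.0001568 / 1.19×10⁻⁸ = 13.18 kN.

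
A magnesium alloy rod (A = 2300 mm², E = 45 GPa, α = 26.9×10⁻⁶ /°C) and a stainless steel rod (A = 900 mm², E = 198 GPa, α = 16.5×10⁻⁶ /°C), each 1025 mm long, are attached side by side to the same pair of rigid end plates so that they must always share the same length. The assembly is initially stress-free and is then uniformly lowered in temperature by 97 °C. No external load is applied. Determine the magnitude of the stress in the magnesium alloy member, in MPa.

The magnesium alloy has the larger α, so on cooling it would change length more than the stainless steel if both were free. The rigid plates force a common final length, so the magnesium alloy is put into tension and the stainless steel into compression, with equal and opposite forces P (no external load).
Compatibility of the two members (thermal + elastic change equal): (α₁ − α₂)ΔT = P·[1/(A₁E₁) + 1/(A₂E₂)].
|α₁ − α₂|·ΔT = 10.4×10⁻⁶ × 97 = 0.001009.
1/(A₁E₁) + 1/(A₂E₂) = 1/(2300×45×10³) + 1/(900×198×10³) = 1.527×10⁻⁸ N⁻¹.
P = 0.001009 / 1.527×10⁻⁸ = 66050 N = 66.05 kN.
σ_{magnesium alloy} = P/A₁ = 66050/2300 = 28.72 MPa, tensile.

σ ≈ 28.7 MPa (tensile)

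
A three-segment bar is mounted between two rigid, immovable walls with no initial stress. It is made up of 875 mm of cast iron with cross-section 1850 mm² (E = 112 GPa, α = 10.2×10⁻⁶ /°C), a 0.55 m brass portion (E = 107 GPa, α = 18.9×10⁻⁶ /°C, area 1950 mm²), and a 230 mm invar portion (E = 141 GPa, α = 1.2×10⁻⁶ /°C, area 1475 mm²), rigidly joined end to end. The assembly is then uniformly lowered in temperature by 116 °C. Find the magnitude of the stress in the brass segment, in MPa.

Free thermal contraction of the whole bar: Σ αᵢΔT Lᵢ = 10.2×10⁻⁶×116×875 + 18.9×10⁻⁶×116×550 + 1.2×10⁻⁶×116×230 = 2.273 mm.
The walls prevent any net length change, so an axial force P (same in every segment) develops. Compatibility: P · Σ Lᵢ/(AᵢEᵢ) = δ_free.
The series flexibility is Σ Lᵢ/(AᵢEᵢ) = 875/(1850×112×10³) + 550/(1950×107×10³) + 230/(1475×141×10³) = 7.965×10⁻⁶ mm/N.
Hence P = δ_free / Σ(L/AE) = 2.273/7.965×10⁻⁶ = 285.4 kN (tensile).
σ_{brass} = P / A = 285400 / 1950 = 146.4 MPa.

σ ≈ 146 MPa (tensile)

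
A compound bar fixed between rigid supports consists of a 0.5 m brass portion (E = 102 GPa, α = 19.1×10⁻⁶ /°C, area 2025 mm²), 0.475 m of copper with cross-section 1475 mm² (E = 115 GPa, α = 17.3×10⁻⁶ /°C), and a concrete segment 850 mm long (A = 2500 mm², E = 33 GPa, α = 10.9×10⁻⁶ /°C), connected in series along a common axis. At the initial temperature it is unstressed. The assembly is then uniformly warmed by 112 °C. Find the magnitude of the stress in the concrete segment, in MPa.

If the supports were absent, the total length change would be Σ αᵢΔT Lᵢ = 19.1×10⁻⁶×112×500 + 17.3×10⁻⁶×112×475 + 10.9×10⁻⁶×112×850 = 3.028 mm.
The walls prevent any net length change, so an axial force P (same in every segment) develops. Compatibility: P · Σ Lᵢ/(AᵢEᵢ) = δ_free.
The series flexibility is Σ Lᵢ/(AᵢEᵢ) = 500/(2025×102×10³) + 475/(1475×115×10³) + 850/(2500×33×10³) = 1.552×10⁻⁵ mm/N.
P = 3.028 / 1.552×10⁻⁵ = 195000 N = 195 kN, compressive.
σ_{concrete} = P / A = 195000 / 2500 = 78.01 MPa.

σ ≈ 78 MPa (compressive)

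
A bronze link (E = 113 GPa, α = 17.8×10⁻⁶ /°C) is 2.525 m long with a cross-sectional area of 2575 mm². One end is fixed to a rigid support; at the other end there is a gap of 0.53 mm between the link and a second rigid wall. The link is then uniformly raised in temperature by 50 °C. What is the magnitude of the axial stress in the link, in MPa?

Unrestrained expansion: δ_free = αΔT L = 17.8×10⁻⁶ × 50 × 2525 = 2.247 mm.
This exceeds the 0.53 mm gap, so the wall pushes back. The portion of expansion that must be recovered elastically is δ_free − gap = 2.247 − 0.53 = 1.717 mm.
Compatibility: PL/(AE) = 1.717 mm, so σ = P/A = E × (1.717/2525) = 76.85 MPa.

σ ≈ 76.9 MPa (compressive)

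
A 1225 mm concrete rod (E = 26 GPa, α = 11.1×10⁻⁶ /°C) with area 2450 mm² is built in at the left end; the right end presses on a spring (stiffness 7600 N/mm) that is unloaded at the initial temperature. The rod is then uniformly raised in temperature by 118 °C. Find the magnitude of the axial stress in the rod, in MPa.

σ ≈ 4.34 MPa (compressive)

The unrestrained thermal change is αΔT L = 11.1×10⁻⁶ × 118 × 1225 = 1.605 mm.
With a force P in the spring, the elastic change of the rod is PL/(AE) and that of the spring is P/k; compatibility requires their sum to equal δ_free.
So P = δ_free / [L/(AE) + 1/k] = 1.605 / [ 1225/(2450×26×10³) + 1/(7600) ].
P = 1.605 / 0.0001508 = 10640 N.
σ = P/A = 10640/2450 = 4.343 MPa.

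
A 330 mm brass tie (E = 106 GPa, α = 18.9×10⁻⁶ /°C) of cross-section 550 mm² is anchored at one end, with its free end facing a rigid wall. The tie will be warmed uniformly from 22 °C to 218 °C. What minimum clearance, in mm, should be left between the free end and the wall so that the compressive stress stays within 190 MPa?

Free expansion if unrestrained: δ_free = αΔT L = 18.9×10⁻⁶ × 196 × 330 = 1.222 mm.
A stress of 190 MPa corresponds to the wall pushing the tie back by σL/E = 190×330/(106×10³) = 0.5915 mm.
So the gap has to take up the difference, g_min = δ_free − σL/E = 1.222 − 0.5915 = 0.6309 mm.

g ≈ 0.631 mm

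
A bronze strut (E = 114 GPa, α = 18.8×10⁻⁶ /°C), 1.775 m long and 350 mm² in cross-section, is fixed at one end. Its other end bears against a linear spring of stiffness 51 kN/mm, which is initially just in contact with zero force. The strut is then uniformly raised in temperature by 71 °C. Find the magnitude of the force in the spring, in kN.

P ≈ 37 kN

The unrestrained thermal change is αΔT L = 18.8×10⁻⁶ × 71 × 1775 = 2.369 mm.
With a force P in the spring, the elastic change of the strut is PL/(AE) and that of the spring is P/k; compatibility requires their sum to equal δ_free.
So P = δ_free / [L/(AE) + 1/k] = 2.369 / [ 1775/(350×114×10³) + 1/(51×10³) ].
P = 2.369 / 6.409×10⁻⁵ = 36970 N.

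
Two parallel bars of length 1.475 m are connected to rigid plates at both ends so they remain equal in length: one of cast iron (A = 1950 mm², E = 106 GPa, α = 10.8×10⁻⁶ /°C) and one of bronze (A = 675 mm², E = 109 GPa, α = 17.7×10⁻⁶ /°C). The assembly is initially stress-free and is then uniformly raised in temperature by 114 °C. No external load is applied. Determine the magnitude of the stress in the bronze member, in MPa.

Equilibrium of a rigid end plate with no external load gives equal and opposite internal forces ±P in the two members. Since α_{bronze} > α_{cast iron}, heating drives the bronze into compression and the cast iron into tension.
Equating the net (thermal + elastic) strains gives |α₁ − α₂|·ΔT = P·[1/(A₁E₁) + 1/(A₂E₂)].
|α₁ − α₂|·ΔT = 6.9×10⁻⁶ × 114 = 0.0007866.
1/(A₁E₁) + 1/(A₂E₂) = 1/(1950×106×10³) + 1/(675×109×10³) = 1.843×10⁻⁸ N⁻¹.
So P = 0.0007866 / 1.843×10⁻⁸ = 42.68 kN.
σ_{bronze} = P/A₂ = 42680/675 = 63.23 MPa, compressive.

σ ≈ 63.2 MPa (compressive)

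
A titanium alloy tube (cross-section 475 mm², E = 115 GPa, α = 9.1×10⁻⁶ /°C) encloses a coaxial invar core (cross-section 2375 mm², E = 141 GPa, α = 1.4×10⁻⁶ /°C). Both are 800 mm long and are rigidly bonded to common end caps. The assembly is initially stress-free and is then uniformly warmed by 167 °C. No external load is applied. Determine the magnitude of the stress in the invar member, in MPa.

Equilibrium of a rigid end plate with no external load gives equal and opposite internal forces ±P in the two members. Since α_{titanium alloy} > α_{invar}, heating drives the titanium alloy into compression and the invar into tension.
Compatibility of the two members (thermal + elastic change equal): (α₁ − α₂)ΔT = P·[1/(A₁E₁) + 1/(A₂E₂)].
|α₁ − α₂|·ΔT = 7.7×10⁻⁶ × 167 = 0.001286.
1/(A₁E₁) + 1/(A₂E₂) = 1/(475×115×10³) + 1/(2375×141×10³) = 2.129×10⁻⁸ N⁻¹.
So P = 0.001286 / 2.129×10⁻⁸ = 60.39 kN.
σ_{invar} = P/A₂ = 60390/2375 = 25.43 MPa, tensile.

σ ≈ 25.4 MPa (tensile)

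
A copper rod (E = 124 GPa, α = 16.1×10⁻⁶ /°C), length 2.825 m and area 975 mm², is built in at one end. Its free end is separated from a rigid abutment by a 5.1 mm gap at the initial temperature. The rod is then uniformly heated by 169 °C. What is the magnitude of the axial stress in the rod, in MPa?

If the wall were absent the rod would grow by αΔT L = 16.1×10⁻⁶ × 169 × 2825 = 7.687 mm.
The gap closes (δ_free > 5.1 mm) and the wall then resists a further 7.687 − 5.1 = 2.587 mm of expansion.
That suppressed elongation corresponds to σ = E·Δ/L = 124×10³ × 2.587/2825 = 113.5 MPa.

σ ≈ 114 MPa (compressive)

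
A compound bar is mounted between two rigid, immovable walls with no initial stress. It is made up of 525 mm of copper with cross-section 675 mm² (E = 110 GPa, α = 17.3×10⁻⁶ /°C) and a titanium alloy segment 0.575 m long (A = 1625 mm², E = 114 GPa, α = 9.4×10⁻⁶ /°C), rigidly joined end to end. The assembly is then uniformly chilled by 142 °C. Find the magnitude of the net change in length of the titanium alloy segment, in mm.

If the supports were absent, the total length change would be Σ αᵢΔT Lᵢ = 17.3×10⁻⁶×142×525 + 9.4×10⁻⁶×142×575 = 2.057 mm.
Since the ends are fixed, an axial force P builds up, equal in every segment, with P · Σ Lᵢ/(AᵢEᵢ) = δ_free.
Σ Lᵢ/(AᵢEᵢ) = 525/(675×110×10³) + 575/(1625×114×10³) = 1.017×10⁻⁵ mm/N.
So P = 2.057 / 1.017×10⁻⁵ = 202.2 kN, tensile.
For the titanium alloy segment, free thermal change = 9.4×10⁻⁶×142×575 = 0.7675 mm and elastic change from P = 202200×575/(1625×114×10³) = 0.6276 mm; these oppose, so the net change is 0.14 mm (segment shortens).

|ΔL| ≈ 0.14 mm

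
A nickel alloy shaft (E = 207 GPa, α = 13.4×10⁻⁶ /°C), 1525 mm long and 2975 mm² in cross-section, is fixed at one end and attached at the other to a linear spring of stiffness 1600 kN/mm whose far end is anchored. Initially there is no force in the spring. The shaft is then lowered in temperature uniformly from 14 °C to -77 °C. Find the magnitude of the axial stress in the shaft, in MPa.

σ ≈ 202 MPa (tensile)

The unrestrained thermal change is αΔT L = 13.4×10⁻⁶ × 91 × 1525 = 1.86 mm.
Let P be the tensile force in the spring. The shaft extends elastically by PL/(AE) and the spring stretches by P/k; together these equal δ_free.
P [ L/(AE) + 1/k ] = δ_free → P [ 1525/(2975×207×10³) + 1/(1600×10³) ] = 1.86.
P = 1.86 / 3.101×10⁻⁶ = 599600 N.
σ = P/A = 599600/2975 = 201.5 MPa.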